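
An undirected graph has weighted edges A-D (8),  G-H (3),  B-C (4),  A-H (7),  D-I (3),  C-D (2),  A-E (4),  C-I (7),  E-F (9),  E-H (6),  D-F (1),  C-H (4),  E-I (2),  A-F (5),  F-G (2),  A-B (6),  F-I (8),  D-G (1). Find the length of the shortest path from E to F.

6

A few of the E→F routes:
E - F: 9
E - I - D - F: 2 + 3 + 1 = 6
E - I - D - G - F: 2 + 3 + 1 + 2 = 8
Shortest: 6.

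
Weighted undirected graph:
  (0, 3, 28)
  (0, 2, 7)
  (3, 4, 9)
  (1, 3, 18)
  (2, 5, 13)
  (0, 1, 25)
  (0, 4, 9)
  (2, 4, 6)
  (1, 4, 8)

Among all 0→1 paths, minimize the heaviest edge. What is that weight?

Some routes from 0 to 1:
0→4→3→1: max(9, 9, 18) = 18
0→1: max(25) = 25
0→4→1: max(9, 8) = 9
0→2→4→3→1: max(7, 6, 9, 18) = 18
0→2→4→1: max(7, 6, 8) = 8
Smallest bottleneck: 8.

8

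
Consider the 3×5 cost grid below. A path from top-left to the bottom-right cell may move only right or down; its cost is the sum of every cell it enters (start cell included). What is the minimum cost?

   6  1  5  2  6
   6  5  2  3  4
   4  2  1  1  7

23

Path r0c0 → r0c1 → r0c2 → r1c2 → r2c2 → r2c3 → r2c4: 6 + 1 + 5 + 2 + 1 + 1 + 7 = 23.
For comparison, the top-then-right route costs 31.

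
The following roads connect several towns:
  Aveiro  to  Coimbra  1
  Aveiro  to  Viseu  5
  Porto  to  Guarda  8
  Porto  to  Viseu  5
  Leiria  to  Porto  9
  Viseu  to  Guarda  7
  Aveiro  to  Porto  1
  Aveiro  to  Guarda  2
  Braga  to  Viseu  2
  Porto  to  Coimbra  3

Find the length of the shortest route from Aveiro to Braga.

7

Checking several routes:
Aveiro-Guarda-Viseu-Braga: 2 + 7 + 2 = 11
Aveiro-Coimbra-Porto-Viseu-Braga: 1 + 3 + 5 + 2 = 11
Aveiro-Guarda-Porto-Viseu-Braga: 2 + 8 + 5 + 2 = 17
Aveiro-Porto-Viseu-Braga: 1 + 5 + 2 = 8
Aveiro-Viseu-Braga: 5 + 2 = 7
Aveiro-Porto-Guarda-Viseu-Braga: 1 + 8 + 7 + 2 = 18
Shortest: 7.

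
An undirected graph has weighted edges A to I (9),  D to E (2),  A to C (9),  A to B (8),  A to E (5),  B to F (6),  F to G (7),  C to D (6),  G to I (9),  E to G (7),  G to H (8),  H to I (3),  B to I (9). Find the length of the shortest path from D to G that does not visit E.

33

A few of the D→G routes:
D→C→A→B→F→G: 6 + 9 + 8 + 6 + 7 = 36
D→C→A→I→H→G: 6 + 9 + 9 + 3 + 8 = 35
D→C→A→I→G: 6 + 9 + 9 + 9 = 33
Best route has total 33.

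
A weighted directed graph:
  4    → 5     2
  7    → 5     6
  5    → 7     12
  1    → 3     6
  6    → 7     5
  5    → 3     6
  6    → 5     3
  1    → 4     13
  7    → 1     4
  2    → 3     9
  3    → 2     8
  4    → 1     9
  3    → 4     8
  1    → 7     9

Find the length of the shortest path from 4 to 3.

8

Paths from 4 to 3:
4 → 1 → 3: 9 + 6 = 15
4 → 5 → 3: 2 + 6 = 8
4 → 1 → 7 → 5 → 3: 9 + 9 + 6 + 6 = 30
4 → 5 → 7 → 1 → 3: 2 + 12 + 4 + 6 = 24
Shortest: 8.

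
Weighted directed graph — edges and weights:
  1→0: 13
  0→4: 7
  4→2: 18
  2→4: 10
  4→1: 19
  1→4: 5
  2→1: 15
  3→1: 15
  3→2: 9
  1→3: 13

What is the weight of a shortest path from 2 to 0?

28

Candidate routes:
2→1→0: 15 + 13 = 28
2→4→1→0: 10 + 19 + 13 = 42
Best route has total 28.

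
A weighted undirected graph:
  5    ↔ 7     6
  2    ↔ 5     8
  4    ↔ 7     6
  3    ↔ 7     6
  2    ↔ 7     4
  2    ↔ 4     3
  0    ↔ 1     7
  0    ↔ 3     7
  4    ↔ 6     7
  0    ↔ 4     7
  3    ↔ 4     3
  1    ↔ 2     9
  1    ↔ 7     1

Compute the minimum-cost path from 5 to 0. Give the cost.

Some routes from 5 to 0:
5 -> 7 -> 1 -> 0: 6 + 1 + 7 = 14
5 -> 2 -> 7 -> 1 -> 0: 8 + 4 + 1 + 7 = 20
5 -> 7 -> 4 -> 0: 6 + 6 + 7 = 19
5 -> 7 -> 3 -> 0: 6 + 6 + 7 = 19
5 -> 2 -> 4 -> 0: 8 + 3 + 7 = 18
5 -> 7 -> 2 -> 4 -> 0: 6 + 4 + 3 + 7 = 20
Shortest: 14.

14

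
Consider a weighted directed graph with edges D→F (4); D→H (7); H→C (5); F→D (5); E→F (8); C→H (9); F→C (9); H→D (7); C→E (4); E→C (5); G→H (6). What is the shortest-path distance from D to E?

Candidate routes:
D -> H -> C -> E: 7 + 5 + 4 = 16
D -> F -> C -> E: 4 + 9 + 4 = 17
Best route has total 16.

16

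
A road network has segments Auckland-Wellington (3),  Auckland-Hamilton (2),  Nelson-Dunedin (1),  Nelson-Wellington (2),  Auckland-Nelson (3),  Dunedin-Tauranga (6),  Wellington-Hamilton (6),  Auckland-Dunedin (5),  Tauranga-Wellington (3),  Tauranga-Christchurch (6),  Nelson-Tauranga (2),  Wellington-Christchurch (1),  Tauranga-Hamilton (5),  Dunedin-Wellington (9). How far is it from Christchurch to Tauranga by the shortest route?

Some routes from Christchurch to Tauranga:
Christchurch-Wellington-Nelson-Tauranga: 1 + 2 + 2 = 5
Christchurch-Wellington-Auckland-Nelson-Tauranga: 1 + 3 + 3 + 2 = 9
Christchurch-Wellington-Tauranga: 1 + 3 = 4
Christchurch-Tauranga: 6
Shortest: 4.

4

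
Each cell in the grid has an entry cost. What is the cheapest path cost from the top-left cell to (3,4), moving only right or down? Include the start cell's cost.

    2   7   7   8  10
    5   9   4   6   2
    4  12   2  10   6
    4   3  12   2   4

Take [0,0] [1,0] [2,0] [3,0] [3,1] [3,2] [3,3] [3,4] for a total of 2 + 5 + 4 + 4 + 3 + 12 + 2 + 4 = 36.

36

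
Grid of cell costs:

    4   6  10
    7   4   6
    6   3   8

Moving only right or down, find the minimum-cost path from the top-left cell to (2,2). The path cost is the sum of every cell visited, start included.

25

Path (0,0)→(0,1)→(1,1)→(2,1)→(2,2): 4 + 6 + 4 + 3 + 8 = 25.
(Top row then right column would cost 34.)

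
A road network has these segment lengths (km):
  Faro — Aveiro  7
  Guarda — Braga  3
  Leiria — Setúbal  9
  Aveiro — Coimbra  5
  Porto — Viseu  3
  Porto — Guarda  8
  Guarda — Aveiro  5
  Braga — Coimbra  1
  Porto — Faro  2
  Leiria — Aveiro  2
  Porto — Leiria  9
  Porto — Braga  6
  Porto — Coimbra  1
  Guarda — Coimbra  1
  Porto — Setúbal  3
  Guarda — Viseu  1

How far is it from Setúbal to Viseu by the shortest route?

Checking several routes:
Setúbal - Porto - Braga - Coimbra - Guarda - Viseu: 3 + 6 + 1 + 1 + 1 = 12
Setúbal - Porto - Coimbra - Braga - Guarda - Viseu: 3 + 1 + 1 + 3 + 1 = 9
Setúbal - Porto - Viseu: 3 + 3 = 6
Setúbal - Porto - Guarda - Viseu: 3 + 8 + 1 = 12
Setúbal - Porto - Braga - Guarda - Viseu: 3 + 6 + 3 + 1 = 13
Setúbal - Porto - Coimbra - Guarda - Viseu: 3 + 1 + 1 + 1 = 6
Shortest: 6 km.

6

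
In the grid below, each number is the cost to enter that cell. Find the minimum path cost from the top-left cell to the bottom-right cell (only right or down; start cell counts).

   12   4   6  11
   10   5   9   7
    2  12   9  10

47

Cheapest: [0,0]→[0,1]→[1,1]→[1,2]→[1,3]→[2,3]
  12 + 4 + 5 + 9 + 7 + 10 = 47
(Top row then right column would cost 50.)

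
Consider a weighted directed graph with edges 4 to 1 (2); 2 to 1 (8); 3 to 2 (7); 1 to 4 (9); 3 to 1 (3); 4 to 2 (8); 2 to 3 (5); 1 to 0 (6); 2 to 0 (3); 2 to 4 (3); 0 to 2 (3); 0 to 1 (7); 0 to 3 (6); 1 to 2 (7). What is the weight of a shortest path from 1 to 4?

Routes from 1 to 4:
1 - 4: 9
1 - 0 - 2 - 4: 6 + 3 + 3 = 12
1 - 2 - 4: 7 + 3 = 10
1 - 0 - 3 - 2 - 4: 6 + 6 + 7 + 3 = 22
The minimum is 9.

9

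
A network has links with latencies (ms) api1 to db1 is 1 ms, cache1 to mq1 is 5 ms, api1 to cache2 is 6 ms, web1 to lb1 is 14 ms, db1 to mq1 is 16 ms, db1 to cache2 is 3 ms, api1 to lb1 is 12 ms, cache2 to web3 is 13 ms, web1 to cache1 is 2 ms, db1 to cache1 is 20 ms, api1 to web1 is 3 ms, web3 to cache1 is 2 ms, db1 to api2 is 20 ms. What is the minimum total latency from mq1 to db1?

11

A few of the mq1→db1 routes:
mq1→db1: 16
mq1→cache1→web1→api1→cache2→db1: 5 + 2 + 3 + 6 + 3 = 19
mq1→cache1→web1→api1→db1: 5 + 2 + 3 + 1 = 11
Shortest: 11 ms.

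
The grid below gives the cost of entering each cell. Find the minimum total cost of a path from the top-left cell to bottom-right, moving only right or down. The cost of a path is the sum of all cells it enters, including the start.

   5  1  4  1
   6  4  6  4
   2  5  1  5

20

Cheapest: (0,0) -> (0,1) -> (0,2) -> (0,3) -> (1,3) -> (2,3)
  5 + 1 + 4 + 1 + 4 + 5 = 20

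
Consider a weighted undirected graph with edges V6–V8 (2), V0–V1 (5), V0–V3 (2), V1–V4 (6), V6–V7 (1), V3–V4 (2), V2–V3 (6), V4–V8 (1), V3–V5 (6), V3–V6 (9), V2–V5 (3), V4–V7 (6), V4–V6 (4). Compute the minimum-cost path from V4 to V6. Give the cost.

3

Paths from V4 to V6:
V4-V6: 4
V4-V7-V6: 6 + 1 = 7
V4-V3-V6: 2 + 9 = 11
V4-V1-V0-V3-V6: 6 + 5 + 2 + 9 = 22
V4-V8-V6: 1 + 2 = 3
Shortest: 3.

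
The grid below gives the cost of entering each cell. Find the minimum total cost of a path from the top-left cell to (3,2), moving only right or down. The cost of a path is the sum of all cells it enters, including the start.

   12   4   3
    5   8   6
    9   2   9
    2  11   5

39

Path [0,0] -> [0,1] -> [0,2] -> [1,2] -> [2,2] -> [3,2]: 12 + 4 + 3 + 6 + 9 + 5 = 39.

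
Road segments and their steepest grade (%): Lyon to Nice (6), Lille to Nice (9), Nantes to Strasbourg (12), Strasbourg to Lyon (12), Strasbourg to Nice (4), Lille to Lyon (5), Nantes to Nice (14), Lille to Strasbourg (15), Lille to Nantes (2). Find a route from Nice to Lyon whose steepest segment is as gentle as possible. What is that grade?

Some routes from Nice to Lyon:
Nice -> Lyon: max(6) = 6
Nice -> Strasbourg -> Lyon: max(4, 12) = 12
Nice -> Strasbourg -> Nantes -> Lille -> Lyon: max(4, 12, 2, 5) = 12
Nice -> Lille -> Lyon: max(9, 5) = 9
Best route has worst link 6%.

6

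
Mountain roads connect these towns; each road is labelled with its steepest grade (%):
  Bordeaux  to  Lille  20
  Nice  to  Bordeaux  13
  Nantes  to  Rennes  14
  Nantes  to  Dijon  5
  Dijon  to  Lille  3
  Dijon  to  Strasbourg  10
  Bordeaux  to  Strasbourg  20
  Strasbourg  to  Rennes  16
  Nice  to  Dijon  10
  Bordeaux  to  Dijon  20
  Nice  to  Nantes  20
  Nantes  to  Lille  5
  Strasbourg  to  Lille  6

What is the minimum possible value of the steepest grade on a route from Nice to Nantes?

10

Comparing a few candidate routes:
Nice-Dijon-Lille-Strasbourg-Rennes-Nantes: max(10, 3, 6, 16, 14) = 16
Nice-Dijon-Nantes: max(10, 5) = 10
Nice-Dijon-Lille-Nantes: max(10, 3, 5) = 10
Nice-Dijon-Strasbourg-Lille-Nantes: max(10, 10, 6, 5) = 10
Smallest bottleneck: 10%.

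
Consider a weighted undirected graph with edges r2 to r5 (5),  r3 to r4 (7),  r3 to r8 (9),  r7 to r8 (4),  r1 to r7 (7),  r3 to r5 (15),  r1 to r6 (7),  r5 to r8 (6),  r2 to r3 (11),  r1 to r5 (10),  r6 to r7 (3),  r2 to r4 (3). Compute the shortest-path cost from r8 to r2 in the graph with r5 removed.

Paths from r8 to r2 avoiding r5:
r8 -> r3 -> r2: 9 + 11 = 20
r8 -> r3 -> r4 -> r2: 9 + 7 + 3 = 19
The minimum is 19.

19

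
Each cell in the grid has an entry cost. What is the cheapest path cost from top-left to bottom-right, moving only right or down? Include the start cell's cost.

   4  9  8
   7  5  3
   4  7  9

Path r0c0 r1c0 r1c1 r1c2 r2c2: 4 + 7 + 5 + 3 + 9 = 28.
(Top row then right column would cost 33.)

28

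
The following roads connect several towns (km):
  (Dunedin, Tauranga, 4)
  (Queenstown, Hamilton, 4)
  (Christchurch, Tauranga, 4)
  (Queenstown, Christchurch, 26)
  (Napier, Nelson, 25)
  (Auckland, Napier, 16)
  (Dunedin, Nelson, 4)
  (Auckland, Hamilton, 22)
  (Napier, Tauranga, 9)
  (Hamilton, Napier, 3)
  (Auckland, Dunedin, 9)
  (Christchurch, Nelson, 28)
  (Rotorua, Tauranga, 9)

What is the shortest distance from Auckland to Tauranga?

13

A few of the Auckland→Tauranga routes:
Auckland -> Dunedin -> Nelson -> Christchurch -> Tauranga: 9 + 4 + 28 + 4 = 45
Auckland -> Napier -> Tauranga: 16 + 9 = 25
Auckland -> Dunedin -> Tauranga: 9 + 4 = 13
Auckland -> Dunedin -> Nelson -> Napier -> Tauranga: 9 + 4 + 25 + 9 = 47
Auckland -> Hamilton -> Napier -> Tauranga: 22 + 3 + 9 = 34
Best route has total 13 km.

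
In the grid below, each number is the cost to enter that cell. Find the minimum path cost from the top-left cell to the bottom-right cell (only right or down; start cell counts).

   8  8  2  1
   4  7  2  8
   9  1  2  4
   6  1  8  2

One optimal route is (0,0) → (0,1) → (0,2) → (1,2) → (2,2) → (2,3) → (3,3).
Its cost is 8 + 8 + 2 + 2 + 2 + 4 + 2 = 28.
(Top row then right column would cost 33.)

28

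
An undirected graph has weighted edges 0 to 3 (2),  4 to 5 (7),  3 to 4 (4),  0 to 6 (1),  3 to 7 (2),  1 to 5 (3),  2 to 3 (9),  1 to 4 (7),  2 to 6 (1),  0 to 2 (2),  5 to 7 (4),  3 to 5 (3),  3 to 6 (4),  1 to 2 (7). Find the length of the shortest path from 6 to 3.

3

Comparing a few candidate routes:
6 → 0 → 3: 1 + 2 = 3
6 → 2 → 0 → 3: 1 + 2 + 2 = 5
6 → 2 → 3: 1 + 9 = 10
6 → 3: 4
The minimum is 3.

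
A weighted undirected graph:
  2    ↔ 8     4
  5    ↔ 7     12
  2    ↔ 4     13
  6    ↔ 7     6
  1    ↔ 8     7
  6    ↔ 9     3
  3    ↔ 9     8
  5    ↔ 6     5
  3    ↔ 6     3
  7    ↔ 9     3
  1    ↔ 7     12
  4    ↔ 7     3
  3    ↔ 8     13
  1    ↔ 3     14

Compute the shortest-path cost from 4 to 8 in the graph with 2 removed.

22

A few of the 4→8 routes:
4 -> 7 -> 6 -> 3 -> 8: 3 + 6 + 3 + 13 = 25
4 -> 7 -> 1 -> 8: 3 + 12 + 7 = 22
4 -> 7 -> 9 -> 3 -> 8: 3 + 3 + 8 + 13 = 27
4 -> 7 -> 9 -> 6 -> 3 -> 8: 3 + 3 + 3 + 3 + 13 = 25
4 -> 7 -> 6 -> 3 -> 1 -> 8: 3 + 6 + 3 + 14 + 7 = 33
The minimum is 22.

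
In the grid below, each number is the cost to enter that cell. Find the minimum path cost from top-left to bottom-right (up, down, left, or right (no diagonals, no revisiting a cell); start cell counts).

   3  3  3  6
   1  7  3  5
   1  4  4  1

14

One optimal route is [0,0] [1,0] [2,0] [2,1] [2,2] [2,3].
Its cost is 3 + 1 + 1 + 4 + 4 + 1 = 14.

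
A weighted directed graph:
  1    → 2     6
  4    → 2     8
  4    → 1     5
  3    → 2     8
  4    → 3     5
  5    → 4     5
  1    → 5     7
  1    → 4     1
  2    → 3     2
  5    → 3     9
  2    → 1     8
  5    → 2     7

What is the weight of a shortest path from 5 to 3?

9

Some routes from 5 to 3:
5 - 3: 9
5 - 2 - 3: 7 + 2 = 9
5 - 4 - 3: 5 + 5 = 10
5 - 4 - 1 - 2 - 3: 5 + 5 + 6 + 2 = 18
5 - 4 - 2 - 3: 5 + 8 + 2 = 15
The minimum is 9.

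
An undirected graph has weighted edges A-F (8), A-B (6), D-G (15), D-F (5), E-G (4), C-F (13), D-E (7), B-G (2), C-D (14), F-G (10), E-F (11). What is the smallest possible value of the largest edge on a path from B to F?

Checking several routes:
B-A-F: max(6, 8) = 8
B-G-E-D-F: max(2, 4, 7, 5) = 7
B-G-F: max(2, 10) = 10
Smallest bottleneck: 7.

7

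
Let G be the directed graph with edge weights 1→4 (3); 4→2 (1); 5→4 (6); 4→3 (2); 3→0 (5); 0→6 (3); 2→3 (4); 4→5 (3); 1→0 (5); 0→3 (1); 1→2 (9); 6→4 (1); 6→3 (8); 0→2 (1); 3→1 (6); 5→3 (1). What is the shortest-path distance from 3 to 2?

6

Paths from 3 to 2:
3 → 1 → 2: 6 + 9 = 15
3 → 0 → 2: 5 + 1 = 6
3 → 0 → 6 → 4 → 2: 5 + 3 + 1 + 1 = 10
3 → 1 → 4 → 2: 6 + 3 + 1 = 10
3 → 1 → 0 → 2: 6 + 5 + 1 = 12
3 → 1 → 0 → 6 → 4 → 2: 6 + 5 + 3 + 1 + 1 = 16
Shortest: 6.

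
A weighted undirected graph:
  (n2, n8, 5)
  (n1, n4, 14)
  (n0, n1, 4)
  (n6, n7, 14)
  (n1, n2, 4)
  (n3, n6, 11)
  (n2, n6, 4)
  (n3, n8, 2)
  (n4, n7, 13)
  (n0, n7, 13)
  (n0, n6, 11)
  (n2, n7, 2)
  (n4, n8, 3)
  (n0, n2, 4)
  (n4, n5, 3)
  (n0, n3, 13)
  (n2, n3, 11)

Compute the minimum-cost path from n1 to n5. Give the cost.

Checking several routes:
n1 → n2 → n8 → n4 → n5: 4 + 5 + 3 + 3 = 15
n1 → n0 → n2 → n8 → n4 → n5: 4 + 4 + 5 + 3 + 3 = 19
n1 → n4 → n5: 14 + 3 = 17
Best route has total 15.

15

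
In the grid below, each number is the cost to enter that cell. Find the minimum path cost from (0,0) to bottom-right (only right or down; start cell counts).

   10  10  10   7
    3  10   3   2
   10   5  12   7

Path [0,0] -> [1,0] -> [1,1] -> [1,2] -> [1,3] -> [2,3]: 10 + 3 + 10 + 3 + 2 + 7 = 35.
(Top row then right column would cost 46.)

35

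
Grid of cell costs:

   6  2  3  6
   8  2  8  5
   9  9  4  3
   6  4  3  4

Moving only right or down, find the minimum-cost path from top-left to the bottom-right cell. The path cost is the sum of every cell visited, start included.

29

One optimal route is r0c0 r0c1 r0c2 r0c3 r1c3 r2c3 r3c3.
Its cost is 6 + 2 + 3 + 6 + 5 + 3 + 4 = 29.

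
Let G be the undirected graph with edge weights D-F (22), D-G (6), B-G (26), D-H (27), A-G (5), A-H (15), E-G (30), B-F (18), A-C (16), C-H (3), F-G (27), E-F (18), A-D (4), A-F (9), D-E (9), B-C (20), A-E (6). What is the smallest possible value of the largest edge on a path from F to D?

9

Comparing a few candidate routes:
F - A - D: max(9, 4) = 9
F - E - A - G - D: max(18, 6, 5, 6) = 18
F - A - E - D: max(9, 6, 9) = 9
F - A - G - D: max(9, 5, 6) = 9
Best route has worst link 9.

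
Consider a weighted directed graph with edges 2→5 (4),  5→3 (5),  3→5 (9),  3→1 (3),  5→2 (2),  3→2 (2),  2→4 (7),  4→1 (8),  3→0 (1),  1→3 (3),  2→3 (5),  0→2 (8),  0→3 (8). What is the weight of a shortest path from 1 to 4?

12

Routes from 1 to 4:
1 -> 3 -> 2 -> 4: 3 + 2 + 7 = 12
1 -> 3 -> 5 -> 2 -> 4: 3 + 9 + 2 + 7 = 21
1 -> 3 -> 0 -> 2 -> 4: 3 + 1 + 8 + 7 = 19
Shortest: 12.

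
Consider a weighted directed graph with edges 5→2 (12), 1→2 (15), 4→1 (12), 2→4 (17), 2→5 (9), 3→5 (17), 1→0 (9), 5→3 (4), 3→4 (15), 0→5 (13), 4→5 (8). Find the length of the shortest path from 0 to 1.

44

Candidate routes:
0→5→2→4→1: 13 + 12 + 17 + 12 = 54
0→5→3→4→1: 13 + 4 + 15 + 12 = 44
Shortest: 44.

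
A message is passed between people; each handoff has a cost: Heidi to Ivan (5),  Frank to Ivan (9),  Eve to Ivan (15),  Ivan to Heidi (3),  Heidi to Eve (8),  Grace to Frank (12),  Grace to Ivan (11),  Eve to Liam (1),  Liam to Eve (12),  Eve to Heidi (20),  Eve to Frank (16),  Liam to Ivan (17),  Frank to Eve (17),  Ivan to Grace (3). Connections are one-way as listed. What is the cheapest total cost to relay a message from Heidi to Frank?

Routes from Heidi to Frank:
Heidi - Eve - Frank: 8 + 16 = 24
Heidi - Eve - Liam - Ivan - Grace - Frank: 8 + 1 + 17 + 3 + 12 = 41
Heidi - Ivan - Grace - Frank: 5 + 3 + 12 = 20
Heidi - Eve - Ivan - Grace - Frank: 8 + 15 + 3 + 12 = 38
Shortest: 20.

20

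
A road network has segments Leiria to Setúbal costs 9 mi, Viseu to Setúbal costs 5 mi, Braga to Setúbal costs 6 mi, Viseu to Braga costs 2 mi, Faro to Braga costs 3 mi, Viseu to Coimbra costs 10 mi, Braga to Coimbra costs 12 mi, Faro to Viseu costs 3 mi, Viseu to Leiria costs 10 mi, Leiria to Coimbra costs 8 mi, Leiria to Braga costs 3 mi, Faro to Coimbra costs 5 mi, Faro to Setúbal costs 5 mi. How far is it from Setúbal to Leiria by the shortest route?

Comparing a few candidate routes:
Setúbal -> Viseu -> Braga -> Leiria: 5 + 2 + 3 = 10
Setúbal -> Braga -> Leiria: 6 + 3 = 9
Setúbal -> Leiria: 9
Best route has total 9 mi.

9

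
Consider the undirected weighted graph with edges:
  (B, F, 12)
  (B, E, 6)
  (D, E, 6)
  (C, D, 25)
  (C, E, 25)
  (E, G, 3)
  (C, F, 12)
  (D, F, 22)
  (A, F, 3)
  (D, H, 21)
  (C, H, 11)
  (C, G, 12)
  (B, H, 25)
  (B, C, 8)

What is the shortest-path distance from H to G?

A few of the H→G routes:
H→B→E→G: 25 + 6 + 3 = 34
H→C→B→E→G: 11 + 8 + 6 + 3 = 28
H→C→G: 11 + 12 = 23
H→D→E→G: 21 + 6 + 3 = 30
Best route has total 23.

23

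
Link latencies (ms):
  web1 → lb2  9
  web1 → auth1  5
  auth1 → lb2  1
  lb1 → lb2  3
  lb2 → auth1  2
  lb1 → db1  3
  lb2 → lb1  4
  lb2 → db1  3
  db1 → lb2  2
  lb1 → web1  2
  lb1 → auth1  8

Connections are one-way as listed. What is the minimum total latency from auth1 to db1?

Candidate routes:
auth1 → lb2 → lb1 → db1: 1 + 4 + 3 = 8
auth1 → lb2 → db1: 1 + 3 = 4
Best route has total 4 ms.

4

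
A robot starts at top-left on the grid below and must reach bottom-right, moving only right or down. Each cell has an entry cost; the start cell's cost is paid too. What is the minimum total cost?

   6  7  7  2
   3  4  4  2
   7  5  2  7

26

One optimal route is [0,0]→[1,0]→[1,1]→[1,2]→[1,3]→[2,3].
Its cost is 6 + 3 + 4 + 4 + 2 + 7 = 26.
(Top row then right column would cost 31.)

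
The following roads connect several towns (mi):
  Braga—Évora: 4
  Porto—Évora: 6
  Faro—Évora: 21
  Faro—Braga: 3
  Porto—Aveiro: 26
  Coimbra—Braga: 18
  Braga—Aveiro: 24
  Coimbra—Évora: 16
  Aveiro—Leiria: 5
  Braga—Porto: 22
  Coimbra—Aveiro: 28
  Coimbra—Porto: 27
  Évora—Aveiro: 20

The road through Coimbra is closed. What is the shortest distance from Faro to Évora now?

Routes from Faro to Évora avoiding Coimbra:
Faro → Braga → Porto → Évora: 3 + 22 + 6 = 31
Faro → Braga → Aveiro → Porto → Évora: 3 + 24 + 26 + 6 = 59
Faro → Évora: 21
Faro → Braga → Porto → Aveiro → Évora: 3 + 22 + 26 + 20 = 71
Faro → Braga → Évora: 3 + 4 = 7
Faro → Braga → Aveiro → Évora: 3 + 24 + 20 = 47
Shortest: 7 mi.

7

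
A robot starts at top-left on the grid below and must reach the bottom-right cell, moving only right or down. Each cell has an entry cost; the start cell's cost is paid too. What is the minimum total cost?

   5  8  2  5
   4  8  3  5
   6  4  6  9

Cheapest: r0c0 -> r0c1 -> r0c2 -> r1c2 -> r1c3 -> r2c3
  5 + 8 + 2 + 3 + 5 + 9 = 32
For comparison, the top-then-right route costs 34.

32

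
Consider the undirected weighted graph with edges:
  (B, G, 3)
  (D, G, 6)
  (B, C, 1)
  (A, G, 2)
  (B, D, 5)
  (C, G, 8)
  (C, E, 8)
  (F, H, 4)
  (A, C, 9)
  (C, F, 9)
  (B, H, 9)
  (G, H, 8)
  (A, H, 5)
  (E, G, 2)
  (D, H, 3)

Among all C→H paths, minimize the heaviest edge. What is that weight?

Checking several routes:
C → B → G → A → H: max(1, 3, 2, 5) = 5
C → B → D → G → A → H: max(1, 5, 6, 2, 5) = 6
C → B → D → H: max(1, 5, 3) = 5
C → B → G → D → H: max(1, 3, 6, 3) = 6
Best route has worst link 5.

5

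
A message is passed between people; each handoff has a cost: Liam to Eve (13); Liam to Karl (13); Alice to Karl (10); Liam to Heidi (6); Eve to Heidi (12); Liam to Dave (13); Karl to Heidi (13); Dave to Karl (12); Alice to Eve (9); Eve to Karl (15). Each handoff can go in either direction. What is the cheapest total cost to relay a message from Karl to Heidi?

13

Comparing a few candidate routes:
Karl → Eve → Heidi: 15 + 12 = 27
Karl → Heidi: 13
Karl → Dave → Liam → Heidi: 12 + 13 + 6 = 31
Karl → Eve → Liam → Heidi: 15 + 13 + 6 = 34
Karl → Alice → Eve → Heidi: 10 + 9 + 12 = 31
Karl → Liam → Heidi: 13 + 6 = 19
Best route has total 13.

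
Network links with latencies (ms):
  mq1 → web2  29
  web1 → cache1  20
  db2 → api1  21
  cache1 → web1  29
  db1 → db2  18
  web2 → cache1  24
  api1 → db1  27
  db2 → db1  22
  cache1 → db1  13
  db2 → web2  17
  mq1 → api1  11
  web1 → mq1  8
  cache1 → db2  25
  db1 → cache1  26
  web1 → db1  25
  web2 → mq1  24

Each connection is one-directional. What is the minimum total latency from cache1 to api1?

Some routes from cache1 to api1:
cache1 -> db2 -> api1: 25 + 21 = 46
cache1 -> db1 -> db2 -> api1: 13 + 18 + 21 = 52
cache1 -> web1 -> mq1 -> api1: 29 + 8 + 11 = 48
cache1 -> db1 -> db2 -> web2 -> mq1 -> api1: 13 + 18 + 17 + 24 + 11 = 83
cache1 -> web1 -> db1 -> db2 -> api1: 29 + 25 + 18 + 21 = 93
cache1 -> db2 -> web2 -> mq1 -> api1: 25 + 17 + 24 + 11 = 77
Shortest: 46 ms.

46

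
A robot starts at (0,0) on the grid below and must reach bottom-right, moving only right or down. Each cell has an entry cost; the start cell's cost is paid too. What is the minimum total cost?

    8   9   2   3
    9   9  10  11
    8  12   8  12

45

Path [0,0] [0,1] [0,2] [0,3] [1,3] [2,3]: 8 + 9 + 2 + 3 + 11 + 12 = 45.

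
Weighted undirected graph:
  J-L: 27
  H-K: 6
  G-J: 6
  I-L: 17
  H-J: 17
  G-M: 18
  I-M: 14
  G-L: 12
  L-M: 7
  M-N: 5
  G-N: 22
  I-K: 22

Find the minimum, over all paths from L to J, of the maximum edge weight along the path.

12

Checking several routes:
L→M→G→J: max(7, 18, 6) = 18
L→I→M→G→J: max(17, 14, 18, 6) = 18
L→I→M→N→G→J: max(17, 14, 5, 22, 6) = 22
L→G→N→M→I→K→H→J: max(12, 22, 5, 14, 22, 6, 17) = 22
L→G→J: max(12, 6) = 12
L→G→M→I→K→H→J: max(12, 18, 14, 22, 6, 17) = 22
Best route has worst link 12.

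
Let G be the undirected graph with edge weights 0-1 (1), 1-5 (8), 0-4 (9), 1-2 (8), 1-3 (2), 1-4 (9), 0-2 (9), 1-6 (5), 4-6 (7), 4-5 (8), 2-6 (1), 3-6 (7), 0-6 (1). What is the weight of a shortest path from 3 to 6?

4

Comparing a few candidate routes:
3 - 1 - 2 - 6: 2 + 8 + 1 = 11
3 - 1 - 6: 2 + 5 = 7
3 - 6: 7
3 - 1 - 0 - 6: 2 + 1 + 1 = 4
Best route has total 4.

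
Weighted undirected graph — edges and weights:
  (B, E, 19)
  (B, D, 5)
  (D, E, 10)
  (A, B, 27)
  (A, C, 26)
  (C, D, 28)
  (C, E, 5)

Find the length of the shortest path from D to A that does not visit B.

Candidate routes:
D → C → A: 28 + 26 = 54
D → E → C → A: 10 + 5 + 26 = 41
Best route has total 41.

41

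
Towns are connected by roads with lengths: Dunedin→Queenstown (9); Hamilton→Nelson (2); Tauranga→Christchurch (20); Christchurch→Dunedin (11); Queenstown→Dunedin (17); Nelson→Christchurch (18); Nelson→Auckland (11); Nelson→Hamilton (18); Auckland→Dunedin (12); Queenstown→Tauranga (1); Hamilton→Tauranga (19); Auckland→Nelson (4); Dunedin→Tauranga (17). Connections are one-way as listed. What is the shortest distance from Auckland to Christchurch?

Paths from Auckland to Christchurch:
Auckland-Dunedin-Queenstown-Tauranga-Christchurch: 12 + 9 + 1 + 20 = 42
Auckland-Dunedin-Tauranga-Christchurch: 12 + 17 + 20 = 49
Auckland-Nelson-Christchurch: 4 + 18 = 22
Auckland-Nelson-Hamilton-Tauranga-Christchurch: 4 + 18 + 19 + 20 = 61
The minimum is 22.

22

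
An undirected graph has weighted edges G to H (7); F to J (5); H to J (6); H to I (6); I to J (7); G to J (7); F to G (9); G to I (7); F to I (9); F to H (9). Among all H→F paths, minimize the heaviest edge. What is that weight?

6

Some routes from H to F:
H-J-F: max(6, 5) = 6
H-G-I-J-F: max(7, 7, 7, 5) = 7
H-I-J-F: max(6, 7, 5) = 7
H-G-J-F: max(7, 7, 5) = 7
H-I-G-J-F: max(6, 7, 7, 5) = 7
H-F: max(9) = 9
Smallest bottleneck: 6.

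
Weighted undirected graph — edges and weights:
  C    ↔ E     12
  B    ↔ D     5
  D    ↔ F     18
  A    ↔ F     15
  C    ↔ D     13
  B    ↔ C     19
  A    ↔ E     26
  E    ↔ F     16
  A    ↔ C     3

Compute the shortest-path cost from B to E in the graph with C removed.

Routes from B to E avoiding C:
B → D → F → A → E: 5 + 18 + 15 + 26 = 64
B → D → F → E: 5 + 18 + 16 = 39
Best route has total 39.

39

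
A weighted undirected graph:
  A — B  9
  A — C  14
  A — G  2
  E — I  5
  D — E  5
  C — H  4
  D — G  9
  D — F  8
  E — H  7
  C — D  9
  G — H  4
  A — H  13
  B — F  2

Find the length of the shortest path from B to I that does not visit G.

Some routes from B to I avoiding G:
B - A - H - E - I: 9 + 13 + 7 + 5 = 34
B - F - D - E - I: 2 + 8 + 5 + 5 = 20
B - A - C - H - E - I: 9 + 14 + 4 + 7 + 5 = 39
B - F - D - C - H - E - I: 2 + 8 + 9 + 4 + 7 + 5 = 35
Shortest: 20.

20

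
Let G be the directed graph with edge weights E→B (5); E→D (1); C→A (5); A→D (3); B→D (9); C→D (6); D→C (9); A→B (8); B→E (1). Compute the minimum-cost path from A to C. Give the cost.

Paths from A to C:
A - B - E - D - C: 8 + 1 + 1 + 9 = 19
A - D - C: 3 + 9 = 12
A - B - D - C: 8 + 9 + 9 = 26
Best route has total 12.

12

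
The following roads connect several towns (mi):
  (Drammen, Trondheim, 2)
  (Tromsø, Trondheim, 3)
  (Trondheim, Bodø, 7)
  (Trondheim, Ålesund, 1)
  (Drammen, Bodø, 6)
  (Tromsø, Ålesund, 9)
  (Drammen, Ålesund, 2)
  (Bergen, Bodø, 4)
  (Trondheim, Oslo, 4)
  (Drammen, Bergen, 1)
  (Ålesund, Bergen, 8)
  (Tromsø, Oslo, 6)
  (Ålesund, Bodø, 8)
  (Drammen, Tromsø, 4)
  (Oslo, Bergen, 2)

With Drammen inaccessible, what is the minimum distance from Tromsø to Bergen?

Some routes from Tromsø to Bergen avoiding Drammen:
Tromsø→Trondheim→Ålesund→Bergen: 3 + 1 + 8 = 12
Tromsø→Oslo→Bergen: 6 + 2 = 8
Tromsø→Trondheim→Oslo→Bergen: 3 + 4 + 2 = 9
Shortest: 8 mi.

8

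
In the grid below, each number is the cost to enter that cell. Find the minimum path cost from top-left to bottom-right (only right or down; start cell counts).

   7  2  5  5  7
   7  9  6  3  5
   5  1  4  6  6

One optimal route is r0c0 -> r0c1 -> r0c2 -> r0c3 -> r1c3 -> r1c4 -> r2c4.
Its cost is 7 + 2 + 5 + 5 + 3 + 5 + 6 = 33.

33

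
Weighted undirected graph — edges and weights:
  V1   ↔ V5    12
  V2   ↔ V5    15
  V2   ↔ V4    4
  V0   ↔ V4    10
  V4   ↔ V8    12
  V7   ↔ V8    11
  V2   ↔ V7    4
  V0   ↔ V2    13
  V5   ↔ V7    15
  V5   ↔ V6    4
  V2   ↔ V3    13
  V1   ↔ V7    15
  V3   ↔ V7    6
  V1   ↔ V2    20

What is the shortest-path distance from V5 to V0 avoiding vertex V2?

48

Paths from V5 to V0 avoiding V2:
V5-V1-V7-V8-V4-V0: 12 + 15 + 11 + 12 + 10 = 60
V5-V7-V8-V4-V0: 15 + 11 + 12 + 10 = 48
The minimum is 48.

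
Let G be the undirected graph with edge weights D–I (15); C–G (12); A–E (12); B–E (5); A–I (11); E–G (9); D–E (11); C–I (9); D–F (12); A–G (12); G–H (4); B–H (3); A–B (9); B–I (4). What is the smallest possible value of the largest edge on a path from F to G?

Some routes from F to G:
F - D - E - B - I - C - G: max(12, 11, 5, 4, 9, 12) = 12
F - D - E - B - H - G: max(12, 11, 5, 3, 4) = 12
F - D - E - B - A - I - C - G: max(12, 11, 5, 9, 11, 9, 12) = 12
F - D - E - B - A - G: max(12, 11, 5, 9, 12) = 12
Smallest bottleneck: 12.

12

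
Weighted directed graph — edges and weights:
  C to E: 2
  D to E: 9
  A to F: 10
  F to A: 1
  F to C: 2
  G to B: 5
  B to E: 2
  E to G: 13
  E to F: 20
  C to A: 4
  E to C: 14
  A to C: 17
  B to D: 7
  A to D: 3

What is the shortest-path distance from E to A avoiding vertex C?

Routes from E to A avoiding C:
E → F → A: 20 + 1 = 21
Shortest: 21.

21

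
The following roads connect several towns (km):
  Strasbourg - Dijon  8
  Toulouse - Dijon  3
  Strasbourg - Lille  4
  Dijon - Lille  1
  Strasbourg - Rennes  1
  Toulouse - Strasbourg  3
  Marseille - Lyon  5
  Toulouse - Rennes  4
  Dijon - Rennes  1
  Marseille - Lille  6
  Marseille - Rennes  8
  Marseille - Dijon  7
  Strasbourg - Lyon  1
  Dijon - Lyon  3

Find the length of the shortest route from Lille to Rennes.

2

Checking several routes:
Lille - Dijon - Toulouse - Strasbourg - Rennes: 1 + 3 + 3 + 1 = 8
Lille - Dijon - Lyon - Strasbourg - Rennes: 1 + 3 + 1 + 1 = 6
Lille - Dijon - Rennes: 1 + 1 = 2
Lille - Strasbourg - Rennes: 4 + 1 = 5
The minimum is 2 km.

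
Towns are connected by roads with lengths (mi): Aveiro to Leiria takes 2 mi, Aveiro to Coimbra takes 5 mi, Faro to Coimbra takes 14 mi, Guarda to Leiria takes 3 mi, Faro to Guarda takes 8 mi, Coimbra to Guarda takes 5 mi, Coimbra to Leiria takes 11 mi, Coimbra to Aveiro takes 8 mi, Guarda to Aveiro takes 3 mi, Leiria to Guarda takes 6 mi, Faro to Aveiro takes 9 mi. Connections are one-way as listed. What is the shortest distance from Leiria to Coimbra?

14

Candidate routes:
Leiria → Guarda → Aveiro → Coimbra: 6 + 3 + 5 = 14
Shortest: 14 mi.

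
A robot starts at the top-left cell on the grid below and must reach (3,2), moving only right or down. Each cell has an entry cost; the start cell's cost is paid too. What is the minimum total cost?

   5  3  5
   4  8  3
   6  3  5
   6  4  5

26

Best path: (0,0)→(0,1)→(0,2)→(1,2)→(2,2)→(3,2)
Cost: 5 + 3 + 5 + 3 + 5 + 5 = 26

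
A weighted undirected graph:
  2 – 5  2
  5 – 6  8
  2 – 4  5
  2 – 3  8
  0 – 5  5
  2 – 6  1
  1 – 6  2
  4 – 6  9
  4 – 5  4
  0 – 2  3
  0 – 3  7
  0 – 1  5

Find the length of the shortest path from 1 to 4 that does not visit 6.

13

Routes from 1 to 4 avoiding 6:
1 -> 0 -> 5 -> 2 -> 4: 5 + 5 + 2 + 5 = 17
1 -> 0 -> 5 -> 4: 5 + 5 + 4 = 14
1 -> 0 -> 3 -> 2 -> 5 -> 4: 5 + 7 + 8 + 2 + 4 = 26
1 -> 0 -> 3 -> 2 -> 4: 5 + 7 + 8 + 5 = 25
1 -> 0 -> 2 -> 4: 5 + 3 + 5 = 13
1 -> 0 -> 2 -> 5 -> 4: 5 + 3 + 2 + 4 = 14
The minimum is 13.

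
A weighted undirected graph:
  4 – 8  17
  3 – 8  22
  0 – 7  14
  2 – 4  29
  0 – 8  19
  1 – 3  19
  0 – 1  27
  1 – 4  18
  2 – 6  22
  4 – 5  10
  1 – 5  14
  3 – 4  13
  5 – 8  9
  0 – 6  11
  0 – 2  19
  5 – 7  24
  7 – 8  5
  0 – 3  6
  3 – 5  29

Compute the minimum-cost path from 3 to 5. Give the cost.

Checking several routes:
3 → 5: 29
3 → 8 → 5: 22 + 9 = 31
3 → 4 → 5: 13 + 10 = 23
Shortest: 23.

23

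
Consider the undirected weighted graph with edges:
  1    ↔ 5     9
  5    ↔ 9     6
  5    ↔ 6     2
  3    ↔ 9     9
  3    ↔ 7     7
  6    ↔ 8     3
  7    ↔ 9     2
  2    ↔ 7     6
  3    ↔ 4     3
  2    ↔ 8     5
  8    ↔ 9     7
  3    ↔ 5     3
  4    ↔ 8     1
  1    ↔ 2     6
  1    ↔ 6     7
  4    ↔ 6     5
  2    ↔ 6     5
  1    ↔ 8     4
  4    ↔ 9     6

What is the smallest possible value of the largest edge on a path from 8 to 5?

Comparing a few candidate routes:
8-4-6-5: max(1, 5, 2) = 5
8-6-5: max(3, 2) = 3
8-4-3-5: max(1, 3, 3) = 3
8-6-4-3-5: max(3, 5, 3, 3) = 5
Best route has worst link 3.

3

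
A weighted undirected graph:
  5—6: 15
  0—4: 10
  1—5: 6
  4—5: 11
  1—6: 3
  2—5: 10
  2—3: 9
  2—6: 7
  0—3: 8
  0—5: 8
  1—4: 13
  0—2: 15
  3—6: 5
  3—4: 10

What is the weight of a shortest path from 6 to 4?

15

A few of the 6→4 routes:
6 -> 2 -> 3 -> 4: 7 + 9 + 10 = 26
6 -> 3 -> 4: 5 + 10 = 15
6 -> 3 -> 0 -> 4: 5 + 8 + 10 = 23
6 -> 1 -> 4: 3 + 13 = 16
6 -> 1 -> 5 -> 4: 3 + 6 + 11 = 20
6 -> 5 -> 4: 15 + 11 = 26
The minimum is 15.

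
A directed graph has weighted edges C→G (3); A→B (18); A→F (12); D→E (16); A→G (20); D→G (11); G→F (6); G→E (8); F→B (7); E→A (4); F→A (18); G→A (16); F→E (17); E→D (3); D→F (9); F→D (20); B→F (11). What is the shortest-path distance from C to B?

16

Comparing a few candidate routes:
C-G-E-A-B: 3 + 8 + 4 + 18 = 33
C-G-E-D-F-B: 3 + 8 + 3 + 9 + 7 = 30
C-G-F-B: 3 + 6 + 7 = 16
C-G-E-A-F-B: 3 + 8 + 4 + 12 + 7 = 34
The minimum is 16.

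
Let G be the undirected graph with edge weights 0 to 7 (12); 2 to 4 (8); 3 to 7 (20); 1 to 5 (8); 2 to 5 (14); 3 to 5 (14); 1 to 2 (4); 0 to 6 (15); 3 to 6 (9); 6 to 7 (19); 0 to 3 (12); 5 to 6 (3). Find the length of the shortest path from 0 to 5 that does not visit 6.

26

Candidate routes:
0 -> 7 -> 3 -> 5: 12 + 20 + 14 = 46
0 -> 3 -> 5: 12 + 14 = 26
Shortest: 26.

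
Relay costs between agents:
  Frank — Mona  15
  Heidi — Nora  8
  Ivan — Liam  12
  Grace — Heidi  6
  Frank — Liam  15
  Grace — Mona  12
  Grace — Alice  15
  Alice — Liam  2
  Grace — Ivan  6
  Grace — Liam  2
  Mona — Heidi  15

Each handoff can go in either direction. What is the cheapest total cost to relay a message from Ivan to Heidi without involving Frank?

12

Comparing a few candidate routes:
Ivan-Liam-Grace-Heidi: 12 + 2 + 6 = 20
Ivan-Grace-Heidi: 6 + 6 = 12
Ivan-Grace-Mona-Heidi: 6 + 12 + 15 = 33
Best route has total 12.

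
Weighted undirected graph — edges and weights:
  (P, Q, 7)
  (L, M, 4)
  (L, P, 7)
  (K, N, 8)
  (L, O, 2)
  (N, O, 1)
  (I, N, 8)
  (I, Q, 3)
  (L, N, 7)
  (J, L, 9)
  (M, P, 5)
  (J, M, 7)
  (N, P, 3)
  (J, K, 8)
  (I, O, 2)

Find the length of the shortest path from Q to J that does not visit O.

19

Some routes from Q to J avoiding O:
Q - P - L - M - J: 7 + 7 + 4 + 7 = 25
Q - P - N - L - J: 7 + 3 + 7 + 9 = 26
Q - P - M - L - J: 7 + 5 + 4 + 9 = 25
Q - P - L - J: 7 + 7 + 9 = 23
Q - P - M - J: 7 + 5 + 7 = 19
Shortest: 19.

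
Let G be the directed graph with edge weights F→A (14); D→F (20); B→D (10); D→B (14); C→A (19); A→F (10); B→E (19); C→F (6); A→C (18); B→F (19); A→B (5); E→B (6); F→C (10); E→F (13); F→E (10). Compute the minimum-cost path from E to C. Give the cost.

Checking several routes:
E - F - A - C: 13 + 14 + 18 = 45
E - F - C: 13 + 10 = 23
E - B - D - F - C: 6 + 10 + 20 + 10 = 46
E - B - F - A - C: 6 + 19 + 14 + 18 = 57
E - B - F - C: 6 + 19 + 10 = 35
Shortest: 23.

23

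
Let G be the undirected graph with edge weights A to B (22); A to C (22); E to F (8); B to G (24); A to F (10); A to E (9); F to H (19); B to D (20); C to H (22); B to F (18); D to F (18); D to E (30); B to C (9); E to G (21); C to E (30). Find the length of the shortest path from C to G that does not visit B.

51

A few of the C→G routes:
C → H → F → E → G: 22 + 19 + 8 + 21 = 70
C → E → G: 30 + 21 = 51
C → A → E → G: 22 + 9 + 21 = 52
C → A → F → E → G: 22 + 10 + 8 + 21 = 61
Shortest: 51.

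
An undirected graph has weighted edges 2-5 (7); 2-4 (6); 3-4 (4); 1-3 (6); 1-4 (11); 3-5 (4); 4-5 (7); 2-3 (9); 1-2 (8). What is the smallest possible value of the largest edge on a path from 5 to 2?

6

Checking several routes:
5-2: max(7) = 7
5-3-1-2: max(4, 6, 8) = 8
5-4-2: max(7, 6) = 7
5-3-2: max(4, 9) = 9
5-3-4-2: max(4, 4, 6) = 6
5-4-3-1-2: max(7, 4, 6, 8) = 8
Smallest bottleneck: 6.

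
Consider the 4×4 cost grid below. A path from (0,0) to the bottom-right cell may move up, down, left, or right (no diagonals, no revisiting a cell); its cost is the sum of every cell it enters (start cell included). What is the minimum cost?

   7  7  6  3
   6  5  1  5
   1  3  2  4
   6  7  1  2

Best path: [0,0] [1,0] [2,0] [2,1] [2,2] [3,2] [3,3]
Cost: 7 + 6 + 1 + 3 + 2 + 1 + 2 = 22

22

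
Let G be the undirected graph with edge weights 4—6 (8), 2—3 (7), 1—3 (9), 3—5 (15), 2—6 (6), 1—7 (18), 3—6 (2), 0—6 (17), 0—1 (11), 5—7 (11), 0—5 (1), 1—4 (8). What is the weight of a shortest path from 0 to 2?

23

Some routes from 0 to 2:
0→6→2: 17 + 6 = 23
0→5→3→2: 1 + 15 + 7 = 23
0→6→3→2: 17 + 2 + 7 = 26
0→5→3→6→2: 1 + 15 + 2 + 6 = 24
Shortest: 23.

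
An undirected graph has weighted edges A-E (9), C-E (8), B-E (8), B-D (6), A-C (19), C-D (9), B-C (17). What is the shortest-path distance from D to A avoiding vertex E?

Candidate routes:
D → C → A: 9 + 19 = 28
D → B → C → A: 6 + 17 + 19 = 42
The minimum is 28.

28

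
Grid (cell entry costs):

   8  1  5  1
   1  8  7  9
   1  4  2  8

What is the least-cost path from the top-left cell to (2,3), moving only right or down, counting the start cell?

Path [0,0] -> [1,0] -> [2,0] -> [2,1] -> [2,2] -> [2,3]: 8 + 1 + 1 + 4 + 2 + 8 = 24.

24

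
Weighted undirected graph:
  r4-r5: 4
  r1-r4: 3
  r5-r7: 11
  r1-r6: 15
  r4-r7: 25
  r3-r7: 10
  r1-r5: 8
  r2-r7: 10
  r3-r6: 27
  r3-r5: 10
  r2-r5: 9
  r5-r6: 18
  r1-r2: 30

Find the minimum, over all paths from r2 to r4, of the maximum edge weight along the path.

Comparing a few candidate routes:
r2 -> r7 -> r3 -> r5 -> r1 -> r4: max(10, 10, 10, 8, 3) = 10
r2 -> r5 -> r4: max(9, 4) = 9
r2 -> r5 -> r1 -> r4: max(9, 8, 3) = 9
Best route has worst link 9.

9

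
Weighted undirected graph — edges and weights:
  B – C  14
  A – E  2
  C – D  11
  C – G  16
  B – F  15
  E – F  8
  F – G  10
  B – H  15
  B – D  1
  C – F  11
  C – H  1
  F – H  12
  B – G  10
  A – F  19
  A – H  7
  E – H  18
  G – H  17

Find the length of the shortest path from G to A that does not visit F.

24

Checking several routes:
G → B → D → C → H → A: 10 + 1 + 11 + 1 + 7 = 30
G → C → H → A: 16 + 1 + 7 = 24
G → H → A: 17 + 7 = 24
Shortest: 24.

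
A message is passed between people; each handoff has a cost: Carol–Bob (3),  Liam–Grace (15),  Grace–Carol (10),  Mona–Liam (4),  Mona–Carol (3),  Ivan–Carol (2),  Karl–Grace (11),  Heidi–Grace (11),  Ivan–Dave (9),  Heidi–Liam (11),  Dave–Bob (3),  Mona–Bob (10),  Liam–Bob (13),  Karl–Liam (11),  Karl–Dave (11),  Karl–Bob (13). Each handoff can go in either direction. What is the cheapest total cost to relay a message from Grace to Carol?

10

Checking several routes:
Grace-Karl-Liam-Mona-Carol: 11 + 11 + 4 + 3 = 29
Grace-Liam-Mona-Carol: 15 + 4 + 3 = 22
Grace-Carol: 10
Grace-Karl-Dave-Bob-Carol: 11 + 11 + 3 + 3 = 28
Grace-Karl-Bob-Carol: 11 + 13 + 3 = 27
Grace-Heidi-Liam-Mona-Carol: 11 + 11 + 4 + 3 = 29
Shortest: 10.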